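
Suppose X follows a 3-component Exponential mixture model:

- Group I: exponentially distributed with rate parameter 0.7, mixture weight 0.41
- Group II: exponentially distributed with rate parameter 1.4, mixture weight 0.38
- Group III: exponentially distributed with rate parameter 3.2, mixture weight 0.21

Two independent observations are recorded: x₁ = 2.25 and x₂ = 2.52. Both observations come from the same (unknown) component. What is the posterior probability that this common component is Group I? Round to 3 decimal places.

0.884

Apply Bayes' rule: the posterior for each component is proportional to its prior times its likelihood at x.
Since both observations come from the same component, the likelihood for component k is f_k(x₁)·f_k(x₂).
  p_I = [0.7·e^(−0.7·2.25) = 0.7·e^(−1.5750) = 0.144905] × [0.119951] = 0.0173815
  p_II = [1.4·e^(−1.4·2.25) = 1.4·e^(−3.1500) = 0.059993] × [0.041109] = 0.00246625
  p_III = [3.2·e^(−3.2·2.25) = 3.2·e^(−7.2000) = 0.00238907] × [0.00100693] = 2.40563e-06
Multiply by the mixture weights:
  π_I·p_I = 0.41 × 0.0173815 = 0.00712641
  π_II·p_II = 0.38 × 0.00246625 = 0.000937176
  π_III·p_III = 0.21 × 2.40563e-06 = 5.05182e-07
Evidence: 0.00712641 + 0.000937176 + 5.05182e-07 = 0.00806409
P(Group I | x₁, x₂) ≈ 0.884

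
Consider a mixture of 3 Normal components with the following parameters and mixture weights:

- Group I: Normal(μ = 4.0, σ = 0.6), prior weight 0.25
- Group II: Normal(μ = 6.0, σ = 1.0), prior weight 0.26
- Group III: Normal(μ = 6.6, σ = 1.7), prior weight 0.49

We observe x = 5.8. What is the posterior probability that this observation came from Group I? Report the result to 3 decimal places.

0.009

By Bayes' theorem, P(k | x) = π_k f_k(x) / Σ_j π_j f_j(x).
Component likelihoods at x = 5.8:
  L_I = 0.00738641
  L_II = 0.391043
  L_III = 0.210074
Prior × likelihood for each component:
  π_I·L_I = 0.25 × 0.00738641 = 0.0018466
  π_II·L_II = 0.26 × 0.391043 = 0.101671
  π_III·L_III = 0.49 × 0.210074 = 0.102936
Normaliser: 0.0018466 + 0.101671 + 0.102936 = 0.206454
P(Group I | data) = 0.0018466 / 0.206454 ≈ 0.009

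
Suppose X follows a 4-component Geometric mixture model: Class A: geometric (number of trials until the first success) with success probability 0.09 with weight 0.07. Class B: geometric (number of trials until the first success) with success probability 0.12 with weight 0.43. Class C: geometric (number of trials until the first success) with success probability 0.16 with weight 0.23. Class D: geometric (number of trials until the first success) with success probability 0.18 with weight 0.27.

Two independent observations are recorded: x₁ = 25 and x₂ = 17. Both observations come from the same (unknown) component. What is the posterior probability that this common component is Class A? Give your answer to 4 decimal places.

By Bayes' theorem, P(k | x) = π_k f_k(x) / Σ_j π_j f_j(x).
Since both observations come from the same component, the likelihood for component k is f_k(x₁)·f_k(x₂).
  f_A = [0.00935914] × [0.0199024] = 0.000186269
  f_B = [0.00558169] × [0.0155204] = 8.66302e-05
  f_C = [0.00243682] × [0.00983079] = 2.39558e-05
  f_D = [0.00153746] × [0.00752132] = 1.15638e-05
Prior × likelihood for each component:
  π_A·f_A = 0.07 × 0.000186269 = 1.30388e-05
  π_B·f_B = 0.43 × 8.66302e-05 = 3.7251e-05
  π_C·f_C = 0.23 × 2.39558e-05 = 5.50984e-06
  π_D·f_D = 0.27 × 1.15638e-05 = 3.12222e-06
Evidence: 1.30388e-05 + 3.7251e-05 + 5.50984e-06 + 3.12222e-06 = 5.89219e-05
P(Class A | data) = 1.30388e-05 / 5.89219e-05 ≈ 0.2213

0.2213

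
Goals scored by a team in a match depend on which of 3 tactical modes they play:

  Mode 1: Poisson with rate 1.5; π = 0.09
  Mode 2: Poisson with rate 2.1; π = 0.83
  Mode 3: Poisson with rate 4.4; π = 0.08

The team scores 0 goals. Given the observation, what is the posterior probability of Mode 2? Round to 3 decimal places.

P(component k | x) = π_k·f_k(x) / marginal(x), where marginal(x) = Σ_j π_j·f_j(x).
Poisson probabilities:
  p_1 = e^(−1.5)·1.5^0/0! = 0.22313
  p_2 = e^(−2.1)·2.1^0/0! = 0.122456
  p_3 = e^(−4.4)·4.4^0/0! = 0.0122773
Weight by the priors:
  π_1·p_1 = 0.09 × 0.22313 = 0.0200817
  π_2·p_2 = 0.83 × 0.122456 = 0.101639
  π_3·p_3 = 0.08 × 0.0122773 = 0.000982187
Sum: 0.0200817 + 0.101639 + 0.000982187 = 0.122703
So the posterior for Mode 2 is 0.101639 / 0.122703 ≈ 0.828.

0.828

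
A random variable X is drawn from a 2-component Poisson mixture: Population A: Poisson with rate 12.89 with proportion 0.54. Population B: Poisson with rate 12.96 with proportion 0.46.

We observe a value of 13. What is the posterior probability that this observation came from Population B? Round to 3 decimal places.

0.460

P(component k | x) = π_k·f_k(x) / marginal(x), where marginal(x) = Σ_j π_j·f_j(x).
Evaluate each component's likelihood at the observed value:
  p_A = 0.109888
  p_B = 0.109933
Prior × likelihood for each component:
  π_A·p_A = 0.54 × 0.109888 = 0.0593397
  π_B·p_B = 0.46 × 0.109933 = 0.0505692
Evidence: 0.0593397 + 0.0505692 = 0.109909
P(Population B | the observation) = 0.0505692 / 0.109909 ≈ 0.460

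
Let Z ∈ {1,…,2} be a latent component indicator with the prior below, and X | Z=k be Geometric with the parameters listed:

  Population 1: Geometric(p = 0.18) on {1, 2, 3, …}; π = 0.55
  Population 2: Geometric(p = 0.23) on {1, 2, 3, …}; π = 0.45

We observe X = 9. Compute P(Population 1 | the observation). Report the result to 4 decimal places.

0.6127

P(component k | x) = π_k·f_k(x) / marginal(x), where marginal(x) = Σ_j π_j·f_j(x).
Geometric probabilities:
  p_1 = 0.0367945
  p_2 = 0.0284219
Unnormalised posteriors:
  π_1·p_1 = 0.55 × 0.0367945 = 0.020237
  π_2·p_2 = 0.45 × 0.0284219 = 0.0127899
Marginal: 0.020237 + 0.0127899 = 0.0330269
Responsibility of Population 1: 0.020237 / 0.0330269 ≈ 0.6127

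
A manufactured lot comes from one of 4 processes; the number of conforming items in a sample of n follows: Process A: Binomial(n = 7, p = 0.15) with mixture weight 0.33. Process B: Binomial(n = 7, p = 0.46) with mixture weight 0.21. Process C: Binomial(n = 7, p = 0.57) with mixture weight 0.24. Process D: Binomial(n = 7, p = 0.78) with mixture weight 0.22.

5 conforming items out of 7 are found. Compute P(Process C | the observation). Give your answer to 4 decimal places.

0.3802

Posterior ∝ prior × likelihood, so P(k | x) ∝ P(Z=k) f_k(x); normalise over all components.
Binomial probabilities:
  L_A = C(7,5)·0.15^5·0.85^2 = 21·7.59375e-05·0.7225 = 0.00115216
  L_B = C(7,5)·0.46^5·0.54^2 = 21·0.0205963·0.2916 = 0.126123
  L_C = C(7,5)·0.57^5·0.43^2 = 21·0.0601692·0.1849 = 0.233631
  L_D = C(7,5)·0.78^5·0.22^2 = 21·0.288717·0.0484 = 0.293452
Unnormalised posteriors:
  P(Z=A)·L_A = 0.33 × 0.00115216 = 0.000380213
  P(Z=B)·L_B = 0.21 × 0.126123 = 0.0264859
  P(Z=C)·L_C = 0.24 × 0.233631 = 0.0560714
  P(Z=D)·L_D = 0.22 × 0.293452 = 0.0645595
Marginal: 0.000380213 + 0.0264859 + 0.0560714 + 0.0645595 = 0.147497
Responsibility of Process C: 0.0560714 / 0.147497 ≈ 0.3802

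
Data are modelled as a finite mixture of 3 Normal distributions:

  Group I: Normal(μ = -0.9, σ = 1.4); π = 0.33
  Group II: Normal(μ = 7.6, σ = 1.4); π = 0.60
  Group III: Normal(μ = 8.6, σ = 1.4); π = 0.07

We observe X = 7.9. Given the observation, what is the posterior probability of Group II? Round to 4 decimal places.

0.9047

Apply Bayes' rule: the posterior for each component is proportional to its prior times its likelihood at x.
Evaluate each component's likelihood at the observed value:
  f_I = 7.50326e-10
  f_II = 0.278491
  f_III = 0.251475
Prior × likelihood for each component:
  P(Z=I)·f_I = 0.33 × 7.50326e-10 = 2.47608e-10
  P(Z=II)·f_II = 0.60 × 0.278491 = 0.167095
  P(Z=III)·f_III = 0.07 × 0.251475 = 0.0176033
Marginal: 2.47608e-10 + 0.167095 + 0.0176033 = 0.184698
P(Group II | the observation) = 0.167095 / 0.184698 ≈ 0.9047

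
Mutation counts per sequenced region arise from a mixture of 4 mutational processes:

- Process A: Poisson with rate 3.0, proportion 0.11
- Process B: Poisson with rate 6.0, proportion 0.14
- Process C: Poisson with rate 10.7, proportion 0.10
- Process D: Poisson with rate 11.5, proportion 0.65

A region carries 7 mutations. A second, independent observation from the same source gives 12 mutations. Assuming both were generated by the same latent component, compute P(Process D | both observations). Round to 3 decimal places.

0.801

Apply Bayes' rule: the posterior for each component is proportional to its prior times its likelihood at x.
Since both observations come from the same component, the likelihood for component k is f_k(x₁)·f_k(x₂).
  L_A = [0.021604] × [5.52376e-05] = 1.19335e-06
  L_B = [0.137677] × [0.0112645] = 0.00155086
  L_C = [0.0718298] × [0.106003] = 0.00761417
  L_D = [0.0534648] × [0.113149] = 0.00604948
Multiply by the mixture weights:
  π_A·L_A = 0.11 × 1.19335e-06 = 1.31269e-07
  π_B·L_B = 0.14 × 0.00155086 = 0.00021712
  π_C·L_C = 0.10 × 0.00761417 = 0.000761417
  π_D·L_D = 0.65 × 0.00604948 = 0.00393217
Normaliser: 1.31269e-07 + 0.00021712 + 0.000761417 + 0.00393217 = 0.00491083
P(Process D | x₁,x₂) ≈ 0.801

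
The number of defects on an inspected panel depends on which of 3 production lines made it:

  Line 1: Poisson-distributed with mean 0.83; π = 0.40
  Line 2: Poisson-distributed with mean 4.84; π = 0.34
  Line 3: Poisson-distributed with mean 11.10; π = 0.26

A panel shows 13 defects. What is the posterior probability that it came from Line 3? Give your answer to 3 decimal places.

0.986

Apply Bayes' rule: the posterior for each component is proportional to its prior times its likelihood at x.
Evaluate each component's likelihood at the observed value:
  f_1 = e^(−0.83)·0.83^13/13! = 6.21256e-12
  f_2 = e^(−4.84)·4.84^13/13! = 0.0010156
  f_3 = e^(−11.10)·11.10^13/13! = 0.0942431
Weight by the priors:
  π_1·f_1 = 0.40 × 6.21256e-12 = 2.48502e-12
  π_2·f_2 = 0.34 × 0.0010156 = 0.000345305
  π_3·f_3 = 0.26 × 0.0942431 = 0.0245032
Denominator: 2.48502e-12 + 0.000345305 + 0.0245032 = 0.0248485
P(Line 3 | data) ≈ 0.986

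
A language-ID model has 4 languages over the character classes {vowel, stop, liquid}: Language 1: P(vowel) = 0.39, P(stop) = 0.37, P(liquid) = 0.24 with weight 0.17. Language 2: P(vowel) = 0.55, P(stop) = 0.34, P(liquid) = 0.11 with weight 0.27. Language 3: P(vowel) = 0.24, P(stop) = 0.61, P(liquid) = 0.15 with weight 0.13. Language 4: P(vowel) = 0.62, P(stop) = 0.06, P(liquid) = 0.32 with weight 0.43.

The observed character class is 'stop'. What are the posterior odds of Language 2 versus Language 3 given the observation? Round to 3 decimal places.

Since P(k|x) ∝ P(Z=k) f_k(x), the posterior odds are P(Z=i) f_i(x) / (P(Z=j) f_j(x)).
Categorical probabilities:
  L_1 = 0.37
  L_2 = 0.34
  L_3 = 0.61
  L_4 = 0.06
0.0918 / 0.0793 ≈ 1.158

1.158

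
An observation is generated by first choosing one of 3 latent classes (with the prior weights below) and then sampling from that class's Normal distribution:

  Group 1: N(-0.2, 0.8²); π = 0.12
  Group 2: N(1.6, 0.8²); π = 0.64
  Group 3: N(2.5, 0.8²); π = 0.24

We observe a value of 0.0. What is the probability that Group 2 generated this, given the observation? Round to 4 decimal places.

Apply Bayes' rule: the posterior for each component is proportional to its prior times its likelihood at x.
Component likelihoods at x = 0.0:
  L_1 = 0.483335
  L_2 = 0.0674887
  L_3 = 0.00377782
Multiply by the mixture weights:
  π_1·L_1 = 0.12 × 0.483335 = 0.0580002
  π_2·L_2 = 0.64 × 0.0674887 = 0.0431928
  π_3·L_3 = 0.24 × 0.00377782 = 0.000906677
Normaliser: 0.0580002 + 0.0431928 + 0.000906677 = 0.1021
P(Group 2 | data) = 0.0431928 / 0.1021 ≈ 0.4230

0.4230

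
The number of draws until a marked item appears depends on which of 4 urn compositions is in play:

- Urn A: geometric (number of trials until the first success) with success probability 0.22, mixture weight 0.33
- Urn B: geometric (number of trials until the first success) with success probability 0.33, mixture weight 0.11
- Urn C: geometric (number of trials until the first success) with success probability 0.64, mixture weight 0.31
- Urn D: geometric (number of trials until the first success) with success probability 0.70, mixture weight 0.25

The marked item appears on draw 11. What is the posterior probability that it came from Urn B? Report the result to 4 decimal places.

0.0984

The responsibility of component k is w_k f_k(x) divided by Σ_j w_j f_j(x).
Geometric probabilities:
  L_A = 0.0183387
  L_B = 0.00601536
  L_C = 2.33994e-05
  L_D = 4.13343e-06
Multiply by the mixture weights:
  w_A·L_A = 0.33 × 0.0183387 = 0.00605177
  w_B·L_B = 0.11 × 0.00601536 = 0.00066169
  w_C·L_C = 0.31 × 2.33994e-05 = 7.25382e-06
  w_D·L_D = 0.25 × 4.13343e-06 = 1.03336e-06
Marginal: 0.00605177 + 0.00066169 + 7.25382e-06 + 1.03336e-06 = 0.00672175
P(Urn B | 11) = 0.00066169 / 0.00672175 ≈ 0.0984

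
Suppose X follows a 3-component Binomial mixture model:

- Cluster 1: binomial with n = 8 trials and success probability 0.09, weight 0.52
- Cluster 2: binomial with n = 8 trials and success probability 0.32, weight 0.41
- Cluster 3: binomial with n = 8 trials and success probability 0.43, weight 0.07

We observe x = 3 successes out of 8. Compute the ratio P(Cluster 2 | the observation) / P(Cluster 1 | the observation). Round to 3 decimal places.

8.257

The posterior odds equal the prior odds times the likelihood ratio: (P(Z=i)/P(Z=j))·(f_i(x)/f_j(x)).
Binomial probabilities:
  L_1 = 0.0254755
  L_2 = 0.266798
  L_3 = 0.267897
Odds = (0.41/0.52) × (0.266798/0.0254755) = 0.788462 × 10.4727 ≈ 8.257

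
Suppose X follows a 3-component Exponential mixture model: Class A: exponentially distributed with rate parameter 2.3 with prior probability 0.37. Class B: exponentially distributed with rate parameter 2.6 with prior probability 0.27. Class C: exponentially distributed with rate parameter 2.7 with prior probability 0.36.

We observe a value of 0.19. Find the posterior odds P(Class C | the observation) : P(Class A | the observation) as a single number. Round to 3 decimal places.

The posterior odds equal the prior odds times the likelihood ratio: (w_i/w_j)·(f_i(x)/f_j(x)).
Exponential densities:
  L_A = 2.3·e^(−2.3·0.19) = 2.3·e^(−0.4370) = 1.48573
  L_B = 2.6·e^(−2.6·0.19) = 2.6·e^(−0.4940) = 1.58647
  L_C = 2.7·e^(−2.7·0.19) = 2.7·e^(−0.5130) = 1.61648
0.581933 / 0.549722 ≈ 1.059

1.059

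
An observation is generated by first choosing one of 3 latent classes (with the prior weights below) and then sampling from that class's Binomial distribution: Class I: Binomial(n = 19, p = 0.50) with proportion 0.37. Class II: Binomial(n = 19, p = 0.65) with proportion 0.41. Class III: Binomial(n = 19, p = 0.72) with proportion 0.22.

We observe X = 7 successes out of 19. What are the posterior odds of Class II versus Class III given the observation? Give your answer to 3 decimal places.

Since P(k|x) ∝ w_k f_k(x), the posterior odds are w_i f_i(x) / (w_j f_j(x)).
Component likelihoods at x = 7 successes out of 19:
  p_I = C(19,7)·0.50^7·0.50^12 = 50388·0.0078125·0.000244141 = 0.0961075
  p_II = C(19,7)·0.65^7·0.35^12 = 50388·0.0490223·3.37922e-06 = 0.00834713
  p_III = C(19,7)·0.72^7·0.28^12 = 50388·0.100306·2.32218e-07 = 0.00117368
Odds = (0.41/0.22) × (0.00834713/0.00117368) = 1.86364 × 7.11191 ≈ 13.254

13.254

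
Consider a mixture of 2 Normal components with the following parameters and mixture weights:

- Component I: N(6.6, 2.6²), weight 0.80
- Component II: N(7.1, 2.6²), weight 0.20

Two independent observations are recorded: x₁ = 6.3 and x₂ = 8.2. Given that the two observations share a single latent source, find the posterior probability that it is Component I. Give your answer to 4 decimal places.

By Bayes' theorem, P(k | x) = P(Z=k) f_k(x) / Σ_j P(Z=j) f_j(x).
Since both observations come from the same component, the likelihood for component k is f_k(x₁)·f_k(x₂).
  f_I = [(1/(2.6·√(2π)))·exp(−(6.3−6.6)²/(2·2.6²)) = 0.153439·exp(-0.00666) = 0.152421] × [0.126971] = 0.019353
  f_II = [(1/(2.6·√(2π)))·exp(−(6.3−7.1)²/(2·2.6²)) = 0.153439·exp(-0.04734) = 0.146345] × [0.140304] = 0.0205327
Multiply by the mixture weights:
  P(Z=I)·f_I = 0.80 × 0.019353 = 0.0154824
  P(Z=II)·f_II = 0.20 × 0.0205327 = 0.00410655
Sum: 0.0154824 + 0.00410655 = 0.019589
P(Component I | x₁,x₂) = 0.0154824 / 0.019589 ≈ 0.7904

0.7904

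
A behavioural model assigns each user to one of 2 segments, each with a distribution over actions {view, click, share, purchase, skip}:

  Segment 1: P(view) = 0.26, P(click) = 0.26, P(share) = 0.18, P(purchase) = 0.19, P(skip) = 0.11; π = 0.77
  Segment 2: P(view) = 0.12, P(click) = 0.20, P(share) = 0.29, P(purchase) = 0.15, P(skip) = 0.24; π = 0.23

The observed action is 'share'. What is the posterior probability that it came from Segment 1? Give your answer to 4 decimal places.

The responsibility of component k is P(Z=k) f_k(x) divided by Σ_j P(Z=j) f_j(x).
Evaluate each component's likelihood at the observed value:
  L_1 = 0.18
  L_2 = 0.29
Prior × likelihood for each component:
  P(Z=1)·L_1 = 0.77 × 0.18 = 0.1386
  P(Z=2)·L_2 = 0.23 × 0.29 = 0.0667
Normaliser: 0.1386 + 0.0667 = 0.2053
So the posterior for Segment 1 is 0.1386 / 0.2053 ≈ 0.6751.

0.6751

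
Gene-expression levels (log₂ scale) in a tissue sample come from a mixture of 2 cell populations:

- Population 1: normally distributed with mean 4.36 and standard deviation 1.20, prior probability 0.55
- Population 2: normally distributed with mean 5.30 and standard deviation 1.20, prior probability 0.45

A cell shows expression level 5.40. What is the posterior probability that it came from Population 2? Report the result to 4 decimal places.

By Bayes' theorem, P(k | x) = π_k f_k(x) / Σ_j π_j f_j(x).
Normal densities:
  p_1 = (1/(1.20·√(2π)))·exp(−(5.40−4.36)²/(2·1.20²)) = 0.332452·exp(-0.37556) = 0.228364
  p_2 = (1/(1.20·√(2π)))·exp(−(5.40−5.30)²/(2·1.20²)) = 0.332452·exp(-0.00347) = 0.3313
Prior × likelihood for each component:
  π_1·p_1 = 0.55 × 0.228364 = 0.1256
  π_2·p_2 = 0.45 × 0.3313 = 0.149085
Marginal: 0.1256 + 0.149085 = 0.274685
Responsibility of Population 2: 0.149085 / 0.274685 ≈ 0.5427

0.5427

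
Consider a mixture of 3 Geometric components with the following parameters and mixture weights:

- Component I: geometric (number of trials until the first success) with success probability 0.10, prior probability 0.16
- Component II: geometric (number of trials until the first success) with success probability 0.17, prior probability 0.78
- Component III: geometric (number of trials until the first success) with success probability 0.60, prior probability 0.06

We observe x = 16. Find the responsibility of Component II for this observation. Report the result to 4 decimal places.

0.7110

Apply Bayes' rule: the posterior for each component is proportional to its prior times its likelihood at x.
Evaluate each component's likelihood at the observed value:
  f_I = 0.10·(1−0.10)^15 = 0.10·0.205891 = 0.0205891
  f_II = 0.17·(1−0.17)^15 = 0.17·0.0611183 = 0.0103901
  f_III = 0.60·(1−0.60)^15 = 0.60·1.07374e-06 = 6.44245e-07
Weight by the priors:
  P(Z=I)·f_I = 0.16 × 0.0205891 = 0.00329426
  P(Z=II)·f_II = 0.78 × 0.0103901 = 0.00810429
  P(Z=III)·f_III = 0.06 × 6.44245e-07 = 3.86547e-08
Sum: 0.00329426 + 0.00810429 + 3.86547e-08 = 0.0113986
P(Component II | 16) ≈ 0.7110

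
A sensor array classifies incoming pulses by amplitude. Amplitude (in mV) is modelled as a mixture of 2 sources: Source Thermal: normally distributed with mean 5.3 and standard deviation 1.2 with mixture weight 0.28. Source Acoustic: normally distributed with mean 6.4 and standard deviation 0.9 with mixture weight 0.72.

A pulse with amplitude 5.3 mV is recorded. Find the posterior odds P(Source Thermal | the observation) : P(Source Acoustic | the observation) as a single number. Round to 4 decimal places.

0.6156

The posterior odds equal the prior odds times the likelihood ratio: (w_i/w_j)·(f_i(x)/f_j(x)).
Component likelihoods at x = 5.3 mV:
  f_Thermal = 0.332452
  f_Acoustic = 0.210033
Odds = (0.28/0.72) × (0.332452/0.210033) = 0.388889 × 1.58286 ≈ 0.6156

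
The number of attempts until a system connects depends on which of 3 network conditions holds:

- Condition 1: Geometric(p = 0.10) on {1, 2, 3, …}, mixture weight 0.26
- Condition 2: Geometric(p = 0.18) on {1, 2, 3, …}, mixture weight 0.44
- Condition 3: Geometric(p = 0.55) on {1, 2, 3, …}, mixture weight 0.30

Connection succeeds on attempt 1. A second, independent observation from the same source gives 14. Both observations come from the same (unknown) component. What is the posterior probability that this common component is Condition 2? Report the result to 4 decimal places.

0.6195

Apply Bayes' rule: the posterior for each component is proportional to its prior times its likelihood at x.
Since both observations come from the same component, the likelihood for component k is f_k(x₁)·f_k(x₂).
  f_1 = [0.10·(1−0.10)^0 = 0.10·1 = 0.1] × [0.0254187] = 0.00254187
  f_2 = [0.18·(1−0.18)^0 = 0.18·1 = 0.18] × [0.0136412] = 0.00245542
  f_3 = [0.55·(1−0.55)^0 = 0.55·1 = 0.55] × [1.70657e-05] = 9.38616e-06
Multiply by the mixture weights:
  P(Z=1)·f_1 = 0.26 × 0.00254187 = 0.000660885
  P(Z=2)·f_2 = 0.44 × 0.00245542 = 0.00108038
  P(Z=3)·f_3 = 0.30 × 9.38616e-06 = 2.81585e-06
Marginal: 0.000660885 + 0.00108038 + 2.81585e-06 = 0.00174408
Responsibility of Condition 2: 0.00108038 / 0.00174408 ≈ 0.6195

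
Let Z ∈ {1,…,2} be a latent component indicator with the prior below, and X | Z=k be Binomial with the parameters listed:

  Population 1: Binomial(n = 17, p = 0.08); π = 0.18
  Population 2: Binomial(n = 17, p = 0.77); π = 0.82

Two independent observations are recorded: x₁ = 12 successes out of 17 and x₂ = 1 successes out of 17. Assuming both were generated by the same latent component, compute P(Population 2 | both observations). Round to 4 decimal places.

0.8631

Apply Bayes' rule: the posterior for each component is proportional to its prior times its likelihood at x.
Since both observations come from the same component, the likelihood for component k is f_k(x₁)·f_k(x₂).
  L_1 = [C(17,12)·0.08^12·0.92^5 = 6188·6.87195e-14·0.659082 = 2.80265e-10] × [0.358215] = 1.00395e-10
  L_2 = [C(17,12)·0.77^12·0.23^5 = 6188·0.0434399·0.000643634 = 0.173013] × [8.02759e-10] = 1.38888e-10
Multiply by the mixture weights:
  P(Z=1)·L_1 = 0.18 × 1.00395e-10 = 1.80712e-11
  P(Z=2)·L_2 = 0.82 × 1.38888e-10 = 1.13888e-10
Normaliser: 1.80712e-11 + 1.13888e-10 = 1.31959e-10
P(Population 2 | data) = 1.13888e-10 / 1.31959e-10 ≈ 0.8631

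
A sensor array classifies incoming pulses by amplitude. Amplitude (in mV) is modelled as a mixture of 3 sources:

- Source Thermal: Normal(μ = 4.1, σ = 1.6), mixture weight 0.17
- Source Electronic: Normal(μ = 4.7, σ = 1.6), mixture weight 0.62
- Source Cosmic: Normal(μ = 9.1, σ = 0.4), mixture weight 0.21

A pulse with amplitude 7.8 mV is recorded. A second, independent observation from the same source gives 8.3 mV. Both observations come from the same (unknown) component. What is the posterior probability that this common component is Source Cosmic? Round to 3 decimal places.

By Bayes' theorem, P(k | x) = π_k f_k(x) / Σ_j π_j f_j(x).
Since both observations come from the same component, the likelihood for component k is f_k(x₁)·f_k(x₂).
  L_Thermal = [0.0172013] × [0.00795261] = 0.000136795
  L_Electronic = [0.0381628] × [0.0198373] = 0.000757045
  L_Cosmic = [0.00507262] × [0.134977] = 0.000684689
Multiply by the mixture weights:
  π_Thermal·L_Thermal = 0.17 × 0.000136795 = 2.32552e-05
  π_Electronic·L_Electronic = 0.62 × 0.000757045 = 0.000469368
  π_Cosmic·L_Cosmic = 0.21 × 0.000684689 = 0.000143785
Sum: 2.32552e-05 + 0.000469368 + 0.000143785 = 0.000636408
P(Source Cosmic | x) = 0.000143785 / 0.000636408 ≈ 0.226

0.226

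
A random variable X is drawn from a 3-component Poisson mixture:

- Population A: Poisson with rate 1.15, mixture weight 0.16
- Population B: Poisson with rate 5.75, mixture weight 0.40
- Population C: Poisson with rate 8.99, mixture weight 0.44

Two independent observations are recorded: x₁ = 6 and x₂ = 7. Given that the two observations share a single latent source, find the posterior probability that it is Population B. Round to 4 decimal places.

By Bayes' theorem, P(k | x) = π_k f_k(x) / Σ_j π_j f_j(x).
Since both observations come from the same component, the likelihood for component k is f_k(x₁)·f_k(x₂).
  L_A = [e^(−1.15)·1.15^6/6! = 0.00101722] × [0.000167115] = 1.69993e-07
  L_B = [e^(−5.75)·5.75^6/6! = 0.159765] × [0.131235] = 0.0209668
  L_C = [e^(−8.99)·8.99^6/6! = 0.0913941] × [0.117376] = 0.0107275
Weight by the priors:
  π_A·L_A = 0.16 × 1.69993e-07 = 2.71989e-08
  π_B·L_B = 0.40 × 0.0209668 = 0.00838672
  π_C·L_C = 0.44 × 0.0107275 = 0.0047201
Denominator: 2.71989e-08 + 0.00838672 + 0.0047201 = 0.0131068
Responsibility of Population B: 0.00838672 / 0.0131068 ≈ 0.6399

0.6399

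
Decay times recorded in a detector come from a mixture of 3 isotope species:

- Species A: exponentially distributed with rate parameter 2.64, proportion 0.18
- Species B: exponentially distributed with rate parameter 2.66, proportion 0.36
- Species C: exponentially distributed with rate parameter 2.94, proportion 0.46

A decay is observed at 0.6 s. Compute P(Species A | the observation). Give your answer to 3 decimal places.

0.186

By Bayes' theorem, P(k | x) = P(Z=k) f_k(x) / Σ_j P(Z=j) f_j(x).
Evaluate each component's likelihood at the observed value:
  f_A = 2.64·e^(−2.64·0.6) = 2.64·e^(−1.5840) = 0.541604
  f_B = 2.66·e^(−2.66·0.6) = 2.66·e^(−1.5960) = 0.539197
  f_C = 2.94·e^(−2.94·0.6) = 2.94·e^(−1.7640) = 0.503793
Prior × likelihood for each component:
  P(Z=A)·f_A = 0.18 × 0.541604 = 0.0974886
  P(Z=B)·f_B = 0.36 × 0.539197 = 0.194111
  P(Z=C)·f_C = 0.46 × 0.503793 = 0.231745
Denominator: 0.0974886 + 0.194111 + 0.231745 = 0.523344
P(Species A | data) ≈ 0.186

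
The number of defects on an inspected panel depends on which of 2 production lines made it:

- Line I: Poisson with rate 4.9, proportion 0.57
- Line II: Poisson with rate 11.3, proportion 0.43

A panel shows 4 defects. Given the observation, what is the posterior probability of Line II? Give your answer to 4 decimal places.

0.0342

The responsibility of component k is w_k f_k(x) divided by Σ_j w_j f_j(x).
Evaluate each component's likelihood at the observed value:
  p_I = e^(−4.9)·4.9^4/4! = 0.178867
  p_II = e^(−11.3)·11.3^4/4! = 0.00840572
Unnormalised posteriors:
  w_I·p_I = 0.57 × 0.178867 = 0.101954
  w_II·p_II = 0.43 × 0.00840572 = 0.00361446
Denominator: 0.101954 + 0.00361446 = 0.105569
P(Line II | the observation) ≈ 0.0342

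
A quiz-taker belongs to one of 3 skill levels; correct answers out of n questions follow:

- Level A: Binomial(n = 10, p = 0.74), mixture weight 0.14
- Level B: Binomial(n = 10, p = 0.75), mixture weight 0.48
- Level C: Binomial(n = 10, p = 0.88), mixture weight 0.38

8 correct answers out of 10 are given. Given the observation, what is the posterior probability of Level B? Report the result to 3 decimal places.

0.516

By Bayes' theorem, P(k | x) = π_k f_k(x) / Σ_j π_j f_j(x).
Component likelihoods at x = 8 correct answers out of 10:
  f_A = C(10,8)·0.74^8·0.26^2 = 45·0.0899195·0.0676 = 0.273535
  f_B = C(10,8)·0.75^8·0.25^2 = 45·0.100113·0.0625 = 0.281568
  f_C = C(10,8)·0.88^8·0.12^2 = 45·0.359635·0.0144 = 0.233043
Multiply by the mixture weights:
  π_A·f_A = 0.14 × 0.273535 = 0.0382949
  π_B·f_B = 0.48 × 0.281568 = 0.135152
  π_C·f_C = 0.38 × 0.233043 = 0.0885564
Sum: 0.0382949 + 0.135152 + 0.0885564 = 0.262004
Responsibility of Level B: 0.135152 / 0.262004 ≈ 0.516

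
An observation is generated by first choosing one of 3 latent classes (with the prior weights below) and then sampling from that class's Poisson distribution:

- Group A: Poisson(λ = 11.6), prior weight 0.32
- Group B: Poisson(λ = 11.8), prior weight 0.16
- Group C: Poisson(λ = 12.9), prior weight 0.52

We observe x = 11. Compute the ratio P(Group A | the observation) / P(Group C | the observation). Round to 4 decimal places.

0.7019

Only the two components matter; the odds are (π_i f_i(x)) / (π_j f_j(x)).
Evaluate each component's likelihood at the observed value:
  p_A = 0.117508
  p_B = 0.11611
  p_C = 0.103023
Posterior odds = (π_A·p_A) / (π_C·p_C) = (0.32·0.117508) / (0.52·0.103023) = 0.0376025 / 0.0535717 ≈ 0.7019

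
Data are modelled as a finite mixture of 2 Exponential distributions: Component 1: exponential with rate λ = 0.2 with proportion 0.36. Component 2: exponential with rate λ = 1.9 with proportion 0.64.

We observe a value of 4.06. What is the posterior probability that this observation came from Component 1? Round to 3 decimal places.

The responsibility of component k is w_k f_k(x) divided by Σ_j w_j f_j(x).
Component likelihoods at x = 4.06:
  f_1 = 0.2·e^(−0.2·4.06) = 0.2·e^(−0.8120) = 0.0887938
  f_2 = 1.9·e^(−1.9·4.06) = 1.9·e^(−7.7140) = 0.00084841
Unnormalised posteriors:
  w_1·f_1 = 0.36 × 0.0887938 = 0.0319658
  w_2·f_2 = 0.64 × 0.00084841 = 0.000542983
Marginal: 0.0319658 + 0.000542983 = 0.0325088
P(Component 1 | the observation) ≈ 0.983

0.983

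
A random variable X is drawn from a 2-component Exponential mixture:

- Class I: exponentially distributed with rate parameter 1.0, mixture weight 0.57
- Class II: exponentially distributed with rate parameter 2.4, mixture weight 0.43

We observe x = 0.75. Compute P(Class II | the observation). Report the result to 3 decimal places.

0.388

By Bayes' theorem, P(k | x) = P(Z=k) f_k(x) / Σ_j P(Z=j) f_j(x).
Evaluate each component's likelihood at the observed value:
  p_I = 0.472367
  p_II = 0.396717
Unnormalised posteriors:
  P(Z=I)·p_I = 0.57 × 0.472367 = 0.269249
  P(Z=II)·p_II = 0.43 × 0.396717 = 0.170588
Sum: 0.269249 + 0.170588 = 0.439837
So the posterior for Class II is 0.170588 / 0.439837 ≈ 0.388.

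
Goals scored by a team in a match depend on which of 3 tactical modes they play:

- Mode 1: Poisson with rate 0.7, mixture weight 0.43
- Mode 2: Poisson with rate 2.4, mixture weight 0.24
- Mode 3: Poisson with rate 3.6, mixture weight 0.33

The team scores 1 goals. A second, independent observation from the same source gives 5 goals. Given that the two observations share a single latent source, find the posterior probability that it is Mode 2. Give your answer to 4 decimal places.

P(component k | x) = P(Z=k)·f_k(x) / marginal(x), where marginal(x) = Σ_j P(Z=j)·f_j(x).
Since both observations come from the same component, the likelihood for component k is f_k(x₁)·f_k(x₂).
  p_1 = [0.34761] × [0.000695509] = 0.000241766
  p_2 = [0.217723] × [0.0601961] = 0.0131061
  p_3 = [0.0983654] × [0.13768] = 0.013543
Weight by the priors:
  P(Z=1)·p_1 = 0.43 × 0.000241766 = 0.000103959
  P(Z=2)·p_2 = 0.24 × 0.0131061 = 0.00314546
  P(Z=3)·p_3 = 0.33 × 0.013543 = 0.00446918
Evidence: 0.000103959 + 0.00314546 + 0.00446918 = 0.00771859
P(Mode 2 | x₁, x₂) ≈ 0.4075

0.4075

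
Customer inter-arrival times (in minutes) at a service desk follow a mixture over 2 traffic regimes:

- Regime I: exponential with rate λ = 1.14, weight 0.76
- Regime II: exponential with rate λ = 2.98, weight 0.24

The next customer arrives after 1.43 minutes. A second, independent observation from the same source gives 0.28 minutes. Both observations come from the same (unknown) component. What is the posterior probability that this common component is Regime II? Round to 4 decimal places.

0.0849

Posterior ∝ prior × likelihood, so P(k | x) ∝ w_k f_k(x); normalise over all components.
Since both observations come from the same component, the likelihood for component k is f_k(x₁)·f_k(x₂).
  p_I = [1.14·e^(−1.14·1.43) = 1.14·e^(−1.6302) = 0.223315] × [0.828472] = 0.18501
  p_II = [2.98·e^(−2.98·1.43) = 2.98·e^(−4.2614) = 0.0420256] × [1.29372] = 0.0543694
Prior × likelihood for each component:
  w_I·p_I = 0.76 × 0.18501 = 0.140608
  w_II·p_II = 0.24 × 0.0543694 = 0.0130487
Evidence: 0.140608 + 0.0130487 = 0.153657
Responsibility of Regime II: 0.0130487 / 0.153657 ≈ 0.0849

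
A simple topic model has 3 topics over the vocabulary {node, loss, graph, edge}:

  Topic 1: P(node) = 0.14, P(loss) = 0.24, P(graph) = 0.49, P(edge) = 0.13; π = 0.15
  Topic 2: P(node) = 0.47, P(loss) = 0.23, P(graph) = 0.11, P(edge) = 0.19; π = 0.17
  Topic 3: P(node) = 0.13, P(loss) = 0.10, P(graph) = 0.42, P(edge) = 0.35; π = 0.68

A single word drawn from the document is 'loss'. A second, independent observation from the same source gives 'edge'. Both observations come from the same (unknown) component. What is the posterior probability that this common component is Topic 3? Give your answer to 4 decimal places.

0.6628

Posterior ∝ prior × likelihood, so P(k | x) ∝ P(Z=k) f_k(x); normalise over all components.
Since both observations come from the same component, the likelihood for component k is f_k(x₁)·f_k(x₂).
  p_1 = [P(loss | comp) = 0.24] × [0.13] = 0.0312
  p_2 = [P(loss | comp) = 0.23] × [0.19] = 0.0437
  p_3 = [P(loss | comp) = 0.10] × [0.35] = 0.035
Weight by the priors:
  P(Z=1)·p_1 = 0.15 × 0.0312 = 0.00468
  P(Z=2)·p_2 = 0.17 × 0.0437 = 0.007429
  P(Z=3)·p_3 = 0.68 × 0.035 = 0.0238
Evidence: 0.00468 + 0.007429 + 0.0238 = 0.035909
P(Topic 3 | data) = 0.0238 / 0.035909 ≈ 0.6628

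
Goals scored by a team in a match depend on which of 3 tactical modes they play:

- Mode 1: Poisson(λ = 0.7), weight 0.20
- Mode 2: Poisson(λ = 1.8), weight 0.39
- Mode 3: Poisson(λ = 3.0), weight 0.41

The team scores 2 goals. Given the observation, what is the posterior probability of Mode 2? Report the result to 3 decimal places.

0.473

Apply Bayes' rule: the posterior for each component is proportional to its prior times its likelihood at x.
Component likelihoods at x = 2 goals:
  L_1 = e^(−0.7)·0.7^2/2! = 0.121663
  L_2 = e^(−1.8)·1.8^2/2! = 0.267784
  L_3 = e^(−3.0)·3.0^2/2! = 0.224042
Multiply by the mixture weights:
  w_1·L_1 = 0.20 × 0.121663 = 0.0243327
  w_2·L_2 = 0.39 × 0.267784 = 0.104436
  w_3·L_3 = 0.41 × 0.224042 = 0.0918571
Denominator: 0.0243327 + 0.104436 + 0.0918571 = 0.220626
Responsibility of Mode 2: 0.104436 / 0.220626 ≈ 0.473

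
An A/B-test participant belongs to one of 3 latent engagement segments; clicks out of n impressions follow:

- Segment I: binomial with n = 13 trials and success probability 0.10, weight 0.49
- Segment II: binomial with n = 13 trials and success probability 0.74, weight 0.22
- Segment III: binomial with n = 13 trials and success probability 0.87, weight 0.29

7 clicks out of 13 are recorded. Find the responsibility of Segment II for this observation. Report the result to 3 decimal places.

0.937

Posterior ∝ prior × likelihood, so P(k | x) ∝ π_k f_k(x); normalise over all components.
Binomial probabilities:
  p_I = C(13,7)·0.10^7·0.90^6 = 1716·1e-07·0.531441 = 9.11953e-05
  p_II = C(13,7)·0.74^7·0.26^6 = 1716·0.121513·0.000308916 = 0.0644139
  p_III = C(13,7)·0.87^7·0.13^6 = 1716·0.377255·4.82681e-06 = 0.00312473
Prior × likelihood for each component:
  π_I·p_I = 0.49 × 9.11953e-05 = 4.46857e-05
  π_II·p_II = 0.22 × 0.0644139 = 0.0141711
  π_III·p_III = 0.29 × 0.00312473 = 0.000906171
Marginal: 4.46857e-05 + 0.0141711 + 0.000906171 = 0.0151219
P(Segment II | data) = 0.0141711 / 0.0151219 ≈ 0.937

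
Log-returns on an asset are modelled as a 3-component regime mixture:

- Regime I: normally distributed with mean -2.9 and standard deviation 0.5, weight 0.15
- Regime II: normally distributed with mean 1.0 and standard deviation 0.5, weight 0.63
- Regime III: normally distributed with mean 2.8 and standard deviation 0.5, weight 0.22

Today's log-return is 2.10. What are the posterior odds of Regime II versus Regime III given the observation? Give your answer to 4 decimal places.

Since P(k|x) ∝ π_k f_k(x), the posterior odds are π_i f_i(x) / (π_j f_j(x)).
Evaluate each component's likelihood at the observed value:
  f_I = (1/(0.5·√(2π)))·exp(−(2.10−-2.9)²/(2·0.5²)) = 0.797885·exp(-50.00000) = 1.53892e-22
  f_II = (1/(0.5·√(2π)))·exp(−(2.10−1.0)²/(2·0.5²)) = 0.797885·exp(-2.42000) = 0.0709492
  f_III = (1/(0.5·√(2π)))·exp(−(2.10−2.8)²/(2·0.5²)) = 0.797885·exp(-0.98000) = 0.299455
0.044698 / 0.0658801 ≈ 0.6785

0.6785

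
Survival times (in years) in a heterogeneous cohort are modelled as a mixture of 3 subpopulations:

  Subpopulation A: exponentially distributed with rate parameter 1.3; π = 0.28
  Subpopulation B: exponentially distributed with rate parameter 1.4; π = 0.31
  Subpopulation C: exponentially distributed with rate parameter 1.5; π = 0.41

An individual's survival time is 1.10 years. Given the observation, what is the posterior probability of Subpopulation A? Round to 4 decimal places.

Posterior ∝ prior × likelihood, so P(k | x) ∝ π_k f_k(x); normalise over all components.
Exponential densities:
  L_A = 1.3·e^(−1.3·1.10) = 1.3·e^(−1.4300) = 0.311102
  L_B = 1.4·e^(−1.4·1.10) = 1.4·e^(−1.5400) = 0.300134
  L_C = 1.5·e^(−1.5·1.10) = 1.5·e^(−1.6500) = 0.288075
Prior × likelihood for each component:
  π_A·L_A = 0.28 × 0.311102 = 0.0871084
  π_B·L_B = 0.31 × 0.300134 = 0.0930414
  π_C·L_C = 0.41 × 0.288075 = 0.118111
Denominator: 0.0871084 + 0.0930414 + 0.118111 = 0.298261
P(Subpopulation A | x) ≈ 0.2921

0.2921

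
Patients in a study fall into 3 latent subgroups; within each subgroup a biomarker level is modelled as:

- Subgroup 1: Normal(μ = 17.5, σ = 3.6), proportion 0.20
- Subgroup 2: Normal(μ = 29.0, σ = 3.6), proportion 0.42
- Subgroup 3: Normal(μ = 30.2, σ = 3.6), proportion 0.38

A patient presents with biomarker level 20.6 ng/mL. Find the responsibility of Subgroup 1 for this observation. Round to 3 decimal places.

Posterior ∝ prior × likelihood, so P(k | x) ∝ π_k f_k(x); normalise over all components.
Normal densities:
  f_1 = 0.0764875
  f_2 = 0.00728386
  f_3 = 0.00316555
Weight by the priors:
  π_1·f_1 = 0.20 × 0.0764875 = 0.0152975
  π_2·f_2 = 0.42 × 0.00728386 = 0.00305922
  π_3·f_3 = 0.38 × 0.00316555 = 0.00120291
Sum: 0.0152975 + 0.00305922 + 0.00120291 = 0.0195596
Responsibility of Subgroup 1: 0.0152975 / 0.0195596 ≈ 0.782

0.782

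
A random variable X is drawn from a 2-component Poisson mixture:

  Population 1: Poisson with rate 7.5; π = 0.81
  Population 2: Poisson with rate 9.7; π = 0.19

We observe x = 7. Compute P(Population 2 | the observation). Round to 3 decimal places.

0.136

Apply Bayes' rule: the posterior for each component is proportional to its prior times its likelihood at x.
Component likelihoods at x = 7:
  p_1 = 0.146484
  p_2 = 0.0982461
Unnormalised posteriors:
  P(Z=1)·p_1 = 0.81 × 0.146484 = 0.118652
  P(Z=2)·p_2 = 0.19 × 0.0982461 = 0.0186668
Evidence: 0.118652 + 0.0186668 = 0.137319
Responsibility of Population 2: 0.0186668 / 0.137319 ≈ 0.136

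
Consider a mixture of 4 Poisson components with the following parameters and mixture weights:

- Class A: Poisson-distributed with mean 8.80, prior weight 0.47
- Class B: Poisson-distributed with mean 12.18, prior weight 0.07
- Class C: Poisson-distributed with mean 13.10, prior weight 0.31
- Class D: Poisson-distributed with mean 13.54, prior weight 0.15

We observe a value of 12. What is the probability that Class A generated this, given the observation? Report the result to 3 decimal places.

0.357

P(component k | x) = π_k·f_k(x) / marginal(x), where marginal(x) = Σ_j π_j·f_j(x).
Evaluate each component's likelihood at the observed value:
  L_A = e^(−8.80)·8.80^12/12! = 0.0678678
  L_B = e^(−12.18)·12.18^12/12! = 0.114215
  L_C = e^(−13.10)·13.10^12/12! = 0.109059
  L_D = e^(−13.54)·13.54^12/12! = 0.104409
Prior × likelihood for each component:
  π_A·L_A = 0.47 × 0.0678678 = 0.0318979
  π_B·L_B = 0.07 × 0.114215 = 0.00799506
  π_C·L_C = 0.31 × 0.109059 = 0.0338082
  π_D·L_D = 0.15 × 0.104409 = 0.0156614
Sum: 0.0318979 + 0.00799506 + 0.0338082 + 0.0156614 = 0.0893626
Responsibility of Class A: 0.0318979 / 0.0893626 ≈ 0.357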